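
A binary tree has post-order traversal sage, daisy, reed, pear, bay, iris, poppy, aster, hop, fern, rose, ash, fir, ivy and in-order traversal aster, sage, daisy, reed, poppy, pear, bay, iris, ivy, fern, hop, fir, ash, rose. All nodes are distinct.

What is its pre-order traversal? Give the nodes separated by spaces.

The last element of post-order is the root; it splits in-order into left and right subtrees.
Root ivy: left subtree has 8 nodes {aster, sage, daisy, reed, poppy, pear, bay, iris}, right has 5 {fern, hop, fir, ash, rose}.
  Root aster: left subtree has 0 nodes { }, right has 7 {sage, daisy, reed, poppy, pear, bay, iris}.
    Root poppy: left subtree has 3 nodes {sage, daisy, reed}, right has 3 {pear, bay, iris}.
      Root reed: left subtree has 2 nodes {sage, daisy}, right has 0 { }.
        Root daisy: left subtree has 1 node {sage}, right has 0 { }.
      Root iris: left subtree has 2 nodes {pear, bay}, right has 0 { }.
        Root bay: left subtree has 1 node {pear}, right has 0 { }.
  Root fir: left subtree has 2 nodes {fern, hop}, right has 2 {ash, rose}.
    Root fern: left subtree has 0 nodes { }, right has 1 {hop}.
    Root ash: left subtree has 0 nodes { }, right has 1 {rose}.

ivy aster poppy reed daisy sage iris bay pear fir fern hop ash rose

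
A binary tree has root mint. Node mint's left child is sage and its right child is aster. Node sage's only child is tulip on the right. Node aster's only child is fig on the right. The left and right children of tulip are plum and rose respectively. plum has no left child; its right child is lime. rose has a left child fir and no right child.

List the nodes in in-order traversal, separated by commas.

In-order visits the left subtree, then the node, then the right subtree.
At mint: go left to sage.
  At sage: no left child.
  Visit sage.
  At sage: go right to tulip.
    At tulip: go left to plum.
      At plum: no left child.
      Visit plum.
      At plum: go right to lime.
        lime is a leaf — visit lime.
    Visit tulip.
    At tulip: go right to rose.
      At rose: go left to fir.
        fir is a leaf — visit fir.
      Visit rose.
      At rose: no right child.
Visit mint.
At mint: go right to aster.
  At aster: no left child.
  Visit aster.
  At aster: go right to fig.
    fig is a leaf — visit fig.

sage, plum, lime, tulip, fir, rose, mint, aster, fig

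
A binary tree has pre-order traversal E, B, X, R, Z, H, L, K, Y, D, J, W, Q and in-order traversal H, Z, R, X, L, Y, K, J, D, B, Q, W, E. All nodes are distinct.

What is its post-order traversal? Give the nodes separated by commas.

H, Z, R, Y, J, D, K, L, X, Q, W, B, E

The first element of pre-order is the root; it splits in-order into left and right subtrees.
Root E: left subtree has 12 nodes {H, Z, R, X, L, Y, K, J, D, B, Q, W}, right has 0 { }.
  Root B: left subtree has 9 nodes {H, Z, R, X, L, Y, K, J, D}, right has 2 {Q, W}.
    Root X: left subtree has 3 nodes {H, Z, R}, right has 5 {L, Y, K, J, D}.
      Root R: left subtree has 2 nodes {H, Z}, right has 0 { }.
        Root Z: left subtree has 1 node {H}, right has 0 { }.
      Root L: left subtree has 0 nodes { }, right has 4 {Y, K, J, D}.
        Root K: left subtree has 1 node {Y}, right has 2 {J, D}.
          Root D: left subtree has 1 node {J}, right has 0 { }.
    Root W: left subtree has 1 node {Q}, right has 0 { }.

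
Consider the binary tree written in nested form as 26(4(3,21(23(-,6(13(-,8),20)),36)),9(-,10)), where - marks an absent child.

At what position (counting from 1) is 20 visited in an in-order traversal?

In-order visits the left subtree, then the node, then the right subtree.
At 26: go left to 4.
  At 4: go left to 3.
    3 is a leaf — visit 3.
  Visit 4.
  At 4: go right to 21.
    At 21: go left to 23.
      At 23: no left child.
      Visit 23.
      At 23: go right to 6.
        At 6: go left to 13.
          At 13: no left child.
          Visit 13.
          At 13: go right to 8.
            8 is a leaf — visit 8.
        Visit 6.
        At 6: go right to 20.
          20 is a leaf — visit 20.
    Visit 21.
    At 21: go right to 36.
      36 is a leaf — visit 36.
Visit 26.
At 26: go right to 9.
  At 9: no left child.
  Visit 9.
  At 9: go right to 10.
    10 is a leaf — visit 10.
Full in-order sequence: 3, 4, 23, 13, 8, 6, 20, 21, 36, 26, 9, 10.

7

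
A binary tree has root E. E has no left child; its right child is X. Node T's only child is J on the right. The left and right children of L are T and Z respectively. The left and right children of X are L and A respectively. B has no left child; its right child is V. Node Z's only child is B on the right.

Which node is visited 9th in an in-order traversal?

A

In-order visits the left subtree, then the node, then the right subtree.
At E: no left child.
Visit E.
At E: go right to X.
  At X: go left to L.
    At L: go left to T.
      At T: no left child.
      Visit T.
      At T: go right to J.
        J is a leaf — visit J.
    Visit L.
    At L: go right to Z.
      At Z: no left child.
      Visit Z.
      At Z: go right to B.
        At B: no left child.
        Visit B.
        At B: go right to V.
          V is a leaf — visit V.
  Visit X.
  At X: go right to A.
    A is a leaf — visit A.
Full in-order sequence: E, T, J, L, Z, B, V, X, A.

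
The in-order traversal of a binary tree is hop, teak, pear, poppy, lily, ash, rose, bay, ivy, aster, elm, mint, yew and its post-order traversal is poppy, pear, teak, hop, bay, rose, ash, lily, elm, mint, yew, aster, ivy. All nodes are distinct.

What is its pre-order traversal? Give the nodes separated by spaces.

ivy lily hop teak pear poppy ash rose bay aster yew mint elm

The last element of post-order is the root; it splits in-order into left and right subtrees.
Root ivy: left subtree has 8 nodes {hop, teak, pear, poppy, lily, ash, rose, bay}, right has 4 {aster, elm, mint, yew}.
  Root lily: left subtree has 4 nodes {hop, teak, pear, poppy}, right has 3 {ash, rose, bay}.
    Root hop: left subtree has 0 nodes { }, right has 3 {teak, pear, poppy}.
      Root teak: left subtree has 0 nodes { }, right has 2 {pear, poppy}.
        Root pear: left subtree has 0 nodes { }, right has 1 {poppy}.
    Root ash: left subtree has 0 nodes { }, right has 2 {rose, bay}.
      Root rose: left subtree has 0 nodes { }, right has 1 {bay}.
  Root aster: left subtree has 0 nodes { }, right has 3 {elm, mint, yew}.
    Root yew: left subtree has 2 nodes {elm, mint}, right has 0 { }.
      Root mint: left subtree has 1 node {elm}, right has 0 { }.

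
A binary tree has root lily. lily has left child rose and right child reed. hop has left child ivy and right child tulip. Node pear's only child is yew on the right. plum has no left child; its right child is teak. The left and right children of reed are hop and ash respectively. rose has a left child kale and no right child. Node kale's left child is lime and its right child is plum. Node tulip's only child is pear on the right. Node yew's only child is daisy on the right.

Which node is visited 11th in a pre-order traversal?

Pre-order visits the node, then its left subtree, then its right subtree.
Visit lily.
At lily: go left to rose.
  Visit rose.
  At rose: go left to kale.
    Visit kale.
    At kale: go left to lime.
      lime is a leaf — visit lime.
    At kale: go right to plum.
      Visit plum.
      At plum: no left child.
      At plum: go right to teak.
        teak is a leaf — visit teak.
  At rose: no right child.
At lily: go right to reed.
  Visit reed.
  At reed: go left to hop.
    Visit hop.
    At hop: go left to ivy.
      ivy is a leaf — visit ivy.
    At hop: go right to tulip.
      Visit tulip.
      At tulip: no left child.
      At tulip: go right to pear.
        Visit pear.
        At pear: no left child.
        At pear: go right to yew.
          Visit yew.
          At yew: no left child.
          At yew: go right to daisy.
            daisy is a leaf — visit daisy.
  At reed: go right to ash.
    ash is a leaf — visit ash.
Full pre-order sequence: lily, rose, kale, lime, plum, teak, reed, hop, ivy, tulip, pear, yew, daisy, ash.

pear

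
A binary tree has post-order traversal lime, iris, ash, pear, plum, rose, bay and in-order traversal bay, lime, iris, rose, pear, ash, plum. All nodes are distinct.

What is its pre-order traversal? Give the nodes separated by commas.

The last element of post-order is the root; it splits in-order into left and right subtrees.
Root bay: left subtree has 0 nodes { }, right has 6 {lime, iris, rose, pear, ash, plum}.
  Root rose: left subtree has 2 nodes {lime, iris}, right has 3 {pear, ash, plum}.
    Root iris: left subtree has 1 node {lime}, right has 0 { }.
    Root plum: left subtree has 2 nodes {pear, ash}, right has 0 { }.
      Root pear: left subtree has 0 nodes { }, right has 1 {ash}.

bay, rose, iris, lime, plum, pear, ash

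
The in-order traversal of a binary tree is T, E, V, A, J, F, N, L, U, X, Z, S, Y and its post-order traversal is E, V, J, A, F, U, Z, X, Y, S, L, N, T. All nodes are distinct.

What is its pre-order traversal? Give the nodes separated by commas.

The last element of post-order is the root; it splits in-order into left and right subtrees.
Root T: left subtree has 0 nodes { }, right has 12 {E, V, A, J, F, N, L, U, X, Z, S, Y}.
  Root N: left subtree has 5 nodes {E, V, A, J, F}, right has 6 {L, U, X, Z, S, Y}.
    Root F: left subtree has 4 nodes {E, V, A, J}, right has 0 { }.
      Root A: left subtree has 2 nodes {E, V}, right has 1 {J}.
        Root V: left subtree has 1 node {E}, right has 0 { }.
    Root L: left subtree has 0 nodes { }, right has 5 {U, X, Z, S, Y}.
      Root S: left subtree has 3 nodes {U, X, Z}, right has 1 {Y}.
        Root X: left subtree has 1 node {U}, right has 1 {Z}.

T, N, F, A, V, E, J, L, S, X, U, Z, Y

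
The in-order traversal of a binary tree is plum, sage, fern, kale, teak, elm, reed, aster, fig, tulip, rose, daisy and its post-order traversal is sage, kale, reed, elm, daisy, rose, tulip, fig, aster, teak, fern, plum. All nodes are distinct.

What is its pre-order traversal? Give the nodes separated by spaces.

plum fern sage teak kale aster elm reed fig tulip rose daisy

The last element of post-order is the root; it splits in-order into left and right subtrees.
Root plum: left subtree has 0 nodes { }, right has 11 {sage, fern, kale, teak, elm, reed, aster, fig, tulip, rose, daisy}.
  Root fern: left subtree has 1 node {sage}, right has 9 {kale, teak, elm, reed, aster, fig, tulip, rose, daisy}.
    Root teak: left subtree has 1 node {kale}, right has 7 {elm, reed, aster, fig, tulip, rose, daisy}.
      Root aster: left subtree has 2 nodes {elm, reed}, right has 4 {fig, tulip, rose, daisy}.
        Root elm: left subtree has 0 nodes { }, right has 1 {reed}.
        Root fig: left subtree has 0 nodes { }, right has 3 {tulip, rose, daisy}.
          Root tulip: left subtree has 0 nodes { }, right has 2 {rose, daisy}.
            Root rose: left subtree has 0 nodes { }, right has 1 {daisy}.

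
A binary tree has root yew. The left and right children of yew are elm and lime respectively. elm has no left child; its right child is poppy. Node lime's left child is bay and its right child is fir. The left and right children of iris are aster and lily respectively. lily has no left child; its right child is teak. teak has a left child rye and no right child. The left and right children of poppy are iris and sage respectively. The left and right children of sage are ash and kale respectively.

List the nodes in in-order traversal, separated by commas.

In-order visits the left subtree, then the node, then the right subtree.
At yew: go left to elm.
  At elm: no left child.
  Visit elm.
  At elm: go right to poppy.
    At poppy: go left to iris.
      At iris: go left to aster.
        aster is a leaf — visit aster.
      Visit iris.
      At iris: go right to lily.
        At lily: no left child.
        Visit lily.
        At lily: go right to teak.
          At teak: go left to rye.
            rye is a leaf — visit rye.
          Visit teak.
          At teak: no right child.
    Visit poppy.
    At poppy: go right to sage.
      At sage: go left to ash.
        ash is a leaf — visit ash.
      Visit sage.
      At sage: go right to kale.
        kale is a leaf — visit kale.
Visit yew.
At yew: go right to lime.
  At lime: go left to bay.
    bay is a leaf — visit bay.
  Visit lime.
  At lime: go right to fir.
    fir is a leaf — visit fir.

elm, aster, iris, lily, rye, teak, poppy, ash, sage, kale, yew, bay, lime, fir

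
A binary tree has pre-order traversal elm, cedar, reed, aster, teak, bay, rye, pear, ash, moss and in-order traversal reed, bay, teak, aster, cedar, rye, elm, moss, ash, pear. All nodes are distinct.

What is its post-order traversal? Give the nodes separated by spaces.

bay teak aster reed rye cedar moss ash pear elm

The first element of pre-order is the root; it splits in-order into left and right subtrees.
Root elm: left subtree has 6 nodes {reed, bay, teak, aster, cedar, rye}, right has 3 {moss, ash, pear}.
  Root cedar: left subtree has 4 nodes {reed, bay, teak, aster}, right has 1 {rye}.
    Root reed: left subtree has 0 nodes { }, right has 3 {bay, teak, aster}.
      Root aster: left subtree has 2 nodes {bay, teak}, right has 0 { }.
        Root teak: left subtree has 1 node {bay}, right has 0 { }.
  Root pear: left subtree has 2 nodes {moss, ash}, right has 0 { }.
    Root ash: left subtree has 1 node {moss}, right has 0 { }.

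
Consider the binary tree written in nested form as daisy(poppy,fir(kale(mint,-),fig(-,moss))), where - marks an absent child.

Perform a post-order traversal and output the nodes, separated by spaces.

poppy mint kale moss fig fir daisy

Post-order visits the left subtree, then the right subtree, then the node.
At daisy: go left to poppy.
  poppy is a leaf — visit poppy.
At daisy: go right to fir.
  At fir: go left to kale.
    At kale: go left to mint.
      mint is a leaf — visit mint.
    At kale: no right child.
    Visit kale.
  At fir: go right to fig.
    At fig: no left child.
    At fig: go right to moss.
      moss is a leaf — visit moss.
    Visit fig.
  Visit fir.
Visit daisy.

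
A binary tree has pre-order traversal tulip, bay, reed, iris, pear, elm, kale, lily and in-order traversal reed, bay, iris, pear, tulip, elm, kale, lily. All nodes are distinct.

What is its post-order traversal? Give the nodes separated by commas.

reed, pear, iris, bay, lily, kale, elm, tulip

The first element of pre-order is the root; it splits in-order into left and right subtrees.
Root tulip: left subtree has 4 nodes {reed, bay, iris, pear}, right has 3 {elm, kale, lily}.
  Root bay: left subtree has 1 node {reed}, right has 2 {iris, pear}.
    Root iris: left subtree has 0 nodes { }, right has 1 {pear}.
  Root elm: left subtree has 0 nodes { }, right has 2 {kale, lily}.
    Root kale: left subtree has 0 nodes { }, right has 1 {lily}.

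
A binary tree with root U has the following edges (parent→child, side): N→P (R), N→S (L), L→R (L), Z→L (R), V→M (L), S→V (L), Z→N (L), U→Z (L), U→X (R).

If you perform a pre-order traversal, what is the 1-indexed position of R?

Pre-order visits the node, then its left subtree, then its right subtree.
Visit U.
At U: go left to Z.
  Visit Z.
  At Z: go left to N.
    Visit N.
    At N: go left to S.
      Visit S.
      At S: go left to V.
        Visit V.
        At V: go left to M.
          M is a leaf — visit M.
        At V: no right child.
      At S: no right child.
    At N: go right to P.
      P is a leaf — visit P.
  At Z: go right to L.
    Visit L.
    At L: go left to R.
      R is a leaf — visit R.
    At L: no right child.
At U: go right to X.
  X is a leaf — visit X.
Full pre-order sequence: U, Z, N, S, V, M, P, L, R, X.

9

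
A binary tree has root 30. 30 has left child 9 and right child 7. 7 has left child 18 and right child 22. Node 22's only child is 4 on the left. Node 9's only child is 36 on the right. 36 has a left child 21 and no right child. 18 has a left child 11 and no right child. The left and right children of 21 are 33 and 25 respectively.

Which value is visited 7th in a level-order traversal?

Level-order visits nodes level by level from the root, left to right within each level.
Level 0: 30
Level 1: 9, 7
Level 2: 36, 18, 22
Level 3: 21, 11, 4
Level 4: 33, 25
Full level-order sequence: 30, 9, 7, 36, 18, 22, 21, 11, 4, 33, 25.

21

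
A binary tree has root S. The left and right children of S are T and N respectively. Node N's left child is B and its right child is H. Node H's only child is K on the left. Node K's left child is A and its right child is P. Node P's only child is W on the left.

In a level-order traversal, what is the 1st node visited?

Level-order visits nodes level by level from the root, left to right within each level.
Level 0: S
Level 1: T, N
Level 2: B, H
Level 3: K
Level 4: A, P
Level 5: W
Full level-order sequence: S, T, N, B, H, K, A, P, W.

S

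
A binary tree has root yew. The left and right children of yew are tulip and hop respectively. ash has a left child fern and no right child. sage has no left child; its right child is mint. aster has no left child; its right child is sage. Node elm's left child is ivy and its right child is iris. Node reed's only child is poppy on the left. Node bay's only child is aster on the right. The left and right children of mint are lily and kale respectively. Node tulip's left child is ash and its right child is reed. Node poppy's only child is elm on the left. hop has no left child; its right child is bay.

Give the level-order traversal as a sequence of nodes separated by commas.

yew, tulip, hop, ash, reed, bay, fern, poppy, aster, elm, sage, ivy, iris, mint, lily, kale

Level-order visits nodes level by level from the root, left to right within each level.
Level 0: yew
Level 1: tulip, hop
Level 2: ash, reed, bay
Level 3: fern, poppy, aster
Level 4: elm, sage
Level 5: ivy, iris, mint
Level 6: lily, kale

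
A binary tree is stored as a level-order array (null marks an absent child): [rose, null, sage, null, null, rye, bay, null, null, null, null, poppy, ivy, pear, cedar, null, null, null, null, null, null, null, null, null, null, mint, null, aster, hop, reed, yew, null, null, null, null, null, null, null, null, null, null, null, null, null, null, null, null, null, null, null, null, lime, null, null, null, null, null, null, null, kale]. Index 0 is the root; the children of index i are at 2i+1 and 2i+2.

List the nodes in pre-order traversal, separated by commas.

Pre-order visits the node, then its left subtree, then its right subtree.
Visit rose.
At rose: no left child.
At rose: go right to sage.
  Visit sage.
  At sage: go left to rye.
    Visit rye.
    At rye: go left to poppy.
      poppy is a leaf — visit poppy.
    At rye: go right to ivy.
      Visit ivy.
      At ivy: go left to mint.
        Visit mint.
        At mint: go left to lime.
          lime is a leaf — visit lime.
        At mint: no right child.
      At ivy: no right child.
  At sage: go right to bay.
    Visit bay.
    At bay: go left to pear.
      Visit pear.
      At pear: go left to aster.
        aster is a leaf — visit aster.
      At pear: go right to hop.
        hop is a leaf — visit hop.
    At bay: go right to cedar.
      Visit cedar.
      At cedar: go left to reed.
        Visit reed.
        At reed: go left to kale.
          kale is a leaf — visit kale.
        At reed: no right child.
      At cedar: go right to yew.
        yew is a leaf — visit yew.

rose, sage, rye, poppy, ivy, mint, lime, bay, pear, aster, hop, cedar, reed, kale, yew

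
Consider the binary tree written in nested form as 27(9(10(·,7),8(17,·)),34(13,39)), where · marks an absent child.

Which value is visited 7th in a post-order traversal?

39

Post-order visits the left subtree, then the right subtree, then the node.
At 27: go left to 9.
  At 9: go left to 10.
    At 10: no left child.
    At 10: go right to 7.
      7 is a leaf — visit 7.
    Visit 10.
  At 9: go right to 8.
    At 8: go left to 17.
      17 is a leaf — visit 17.
    At 8: no right child.
    Visit 8.
  Visit 9.
At 27: go right to 34.
  At 34: go left to 13.
    13 is a leaf — visit 13.
  At 34: go right to 39.
    39 is a leaf — visit 39.
  Visit 34.
Visit 27.
Full post-order sequence: 7, 10, 17, 8, 9, 13, 39, 34, 27.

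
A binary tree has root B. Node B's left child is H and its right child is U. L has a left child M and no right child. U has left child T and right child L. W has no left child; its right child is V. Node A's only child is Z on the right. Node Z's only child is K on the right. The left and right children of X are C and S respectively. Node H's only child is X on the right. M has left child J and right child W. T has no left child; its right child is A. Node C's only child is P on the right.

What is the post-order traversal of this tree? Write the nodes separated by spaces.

Post-order visits the left subtree, then the right subtree, then the node.
At B: go left to H.
  At H: no left child.
  At H: go right to X.
    At X: go left to C.
      At C: no left child.
      At C: go right to P.
        P is a leaf — visit P.
      Visit C.
    At X: go right to S.
      S is a leaf — visit S.
    Visit X.
  Visit H.
At B: go right to U.
  At U: go left to T.
    At T: no left child.
    At T: go right to A.
      At A: no left child.
      At A: go right to Z.
        At Z: no left child.
        At Z: go right to K.
          K is a leaf — visit K.
        Visit Z.
      Visit A.
    Visit T.
  At U: go right to L.
    At L: go left to M.
      At M: go left to J.
        J is a leaf — visit J.
      At M: go right to W.
        At W: no left child.
        At W: go right to V.
          V is a leaf — visit V.
        Visit W.
      Visit M.
    At L: no right child.
    Visit L.
  Visit U.
Visit B.

P C S X H K Z A T J V W M L U B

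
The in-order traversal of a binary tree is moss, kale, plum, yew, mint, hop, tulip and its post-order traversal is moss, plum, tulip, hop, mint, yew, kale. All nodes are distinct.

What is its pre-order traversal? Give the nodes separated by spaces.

The last element of post-order is the root; it splits in-order into left and right subtrees.
Root kale: left subtree has 1 node {moss}, right has 5 {plum, yew, mint, hop, tulip}.
  Root yew: left subtree has 1 node {plum}, right has 3 {mint, hop, tulip}.
    Root mint: left subtree has 0 nodes { }, right has 2 {hop, tulip}.
      Root hop: left subtree has 0 nodes { }, right has 1 {tulip}.

kale moss yew plum mint hop tulip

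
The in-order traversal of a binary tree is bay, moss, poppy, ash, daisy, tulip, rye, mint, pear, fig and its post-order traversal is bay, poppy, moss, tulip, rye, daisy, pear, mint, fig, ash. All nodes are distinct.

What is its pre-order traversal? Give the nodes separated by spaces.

ash moss bay poppy fig mint daisy rye tulip pear

The last element of post-order is the root; it splits in-order into left and right subtrees.
Root ash: left subtree has 3 nodes {bay, moss, poppy}, right has 6 {daisy, tulip, rye, mint, pear, fig}.
  Root moss: left subtree has 1 node {bay}, right has 1 {poppy}.
  Root fig: left subtree has 5 nodes {daisy, tulip, rye, mint, pear}, right has 0 { }.
    Root mint: left subtree has 3 nodes {daisy, tulip, rye}, right has 1 {pear}.
      Root daisy: left subtree has 0 nodes { }, right has 2 {tulip, rye}.
        Root rye: left subtree has 1 node {tulip}, right has 0 { }.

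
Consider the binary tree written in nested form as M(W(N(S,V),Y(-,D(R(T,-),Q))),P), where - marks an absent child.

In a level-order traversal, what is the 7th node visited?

V

Level-order visits nodes level by level from the root, left to right within each level.
Level 0: M
Level 1: W, P
Level 2: N, Y
Level 3: S, V, D
Level 4: R, Q
Level 5: T
Full level-order sequence: M, W, P, N, Y, S, V, D, R, Q, T.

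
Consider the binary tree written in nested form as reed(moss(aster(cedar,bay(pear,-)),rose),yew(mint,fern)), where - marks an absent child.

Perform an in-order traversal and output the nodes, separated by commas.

cedar, aster, pear, bay, moss, rose, reed, mint, yew, fern

In-order visits the left subtree, then the node, then the right subtree.
At reed: go left to moss.
  At moss: go left to aster.
    At aster: go left to cedar.
      cedar is a leaf — visit cedar.
    Visit aster.
    At aster: go right to bay.
      At bay: go left to pear.
        pear is a leaf — visit pear.
      Visit bay.
      At bay: no right child.
  Visit moss.
  At moss: go right to rose.
    rose is a leaf — visit rose.
Visit reed.
At reed: go right to yew.
  At yew: go left to mint.
    mint is a leaf — visit mint.
  Visit yew.
  At yew: go right to fern.
    fern is a leaf — visit fern.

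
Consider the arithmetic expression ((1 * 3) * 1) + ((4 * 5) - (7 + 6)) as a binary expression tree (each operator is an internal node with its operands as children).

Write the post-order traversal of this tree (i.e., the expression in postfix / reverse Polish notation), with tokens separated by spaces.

Post-order on an expression tree gives postfix notation: for each operator, emit left operand, right operand, then the operator.

1 3 * 1 * 4 5 * 7 6 + - +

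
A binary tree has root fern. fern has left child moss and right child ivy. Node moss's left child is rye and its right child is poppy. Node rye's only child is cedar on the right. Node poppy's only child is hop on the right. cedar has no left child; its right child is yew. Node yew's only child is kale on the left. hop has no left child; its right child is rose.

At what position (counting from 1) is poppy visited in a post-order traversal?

7

Post-order visits the left subtree, then the right subtree, then the node.
At fern: go left to moss.
  At moss: go left to rye.
    At rye: no left child.
    At rye: go right to cedar.
      At cedar: no left child.
      At cedar: go right to yew.
        At yew: go left to kale.
          kale is a leaf — visit kale.
        At yew: no right child.
        Visit yew.
      Visit cedar.
    Visit rye.
  At moss: go right to poppy.
    At poppy: no left child.
    At poppy: go right to hop.
      At hop: no left child.
      At hop: go right to rose.
        rose is a leaf — visit rose.
      Visit hop.
    Visit poppy.
  Visit moss.
At fern: go right to ivy.
  ivy is a leaf — visit ivy.
Visit fern.
Full post-order sequence: kale, yew, cedar, rye, rose, hop, poppy, moss, ivy, fern.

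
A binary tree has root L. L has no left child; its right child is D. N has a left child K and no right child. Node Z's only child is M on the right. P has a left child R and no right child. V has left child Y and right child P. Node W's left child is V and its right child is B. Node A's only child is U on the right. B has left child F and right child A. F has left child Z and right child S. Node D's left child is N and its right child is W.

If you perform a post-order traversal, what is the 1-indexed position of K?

1

Post-order visits the left subtree, then the right subtree, then the node.
At L: no left child.
At L: go right to D.
  At D: go left to N.
    At N: go left to K.
      K is a leaf — visit K.
    At N: no right child.
    Visit N.
  At D: go right to W.
    At W: go left to V.
      At V: go left to Y.
        Y is a leaf — visit Y.
      At V: go right to P.
        At P: go left to R.
          R is a leaf — visit R.
        At P: no right child.
        Visit P.
      Visit V.
    At W: go right to B.
      At B: go left to F.
        At F: go left to Z.
          At Z: no left child.
          At Z: go right to M.
            M is a leaf — visit M.
          Visit Z.
        At F: go right to S.
          S is a leaf — visit S.
        Visit F.
      At B: go right to A.
        At A: no left child.
        At A: go right to U.
          U is a leaf — visit U.
        Visit A.
      Visit B.
    Visit W.
  Visit D.
Visit L.
Full post-order sequence: K, N, Y, R, P, V, M, Z, S, F, U, A, B, W, D, L.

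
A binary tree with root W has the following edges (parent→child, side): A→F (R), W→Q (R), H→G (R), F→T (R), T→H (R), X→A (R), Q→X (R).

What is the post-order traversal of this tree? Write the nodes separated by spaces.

Post-order visits the left subtree, then the right subtree, then the node.
At W: no left child.
At W: go right to Q.
  At Q: no left child.
  At Q: go right to X.
    At X: no left child.
    At X: go right to A.
      At A: no left child.
      At A: go right to F.
        At F: no left child.
        At F: go right to T.
          At T: no left child.
          At T: go right to H.
            At H: no left child.
            At H: go right to G.
              G is a leaf — visit G.
            Visit H.
          Visit T.
        Visit F.
      Visit A.
    Visit X.
  Visit Q.
Visit W.

G H T F A X Q W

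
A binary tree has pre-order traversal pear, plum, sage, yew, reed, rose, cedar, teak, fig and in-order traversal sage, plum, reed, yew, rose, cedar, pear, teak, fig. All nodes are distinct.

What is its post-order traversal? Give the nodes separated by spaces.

sage reed cedar rose yew plum fig teak pear

The first element of pre-order is the root; it splits in-order into left and right subtrees.
Root pear: left subtree has 6 nodes {sage, plum, reed, yew, rose, cedar}, right has 2 {teak, fig}.
  Root plum: left subtree has 1 node {sage}, right has 4 {reed, yew, rose, cedar}.
    Root yew: left subtree has 1 node {reed}, right has 2 {rose, cedar}.
      Root rose: left subtree has 0 nodes { }, right has 1 {cedar}.
  Root teak: left subtree has 0 nodes { }, right has 1 {fig}.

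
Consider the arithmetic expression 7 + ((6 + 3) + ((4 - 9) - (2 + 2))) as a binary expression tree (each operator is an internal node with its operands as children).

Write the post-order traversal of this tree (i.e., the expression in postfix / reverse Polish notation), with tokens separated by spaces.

Post-order on an expression tree gives postfix notation: for each operator, emit left operand, right operand, then the operator.

7 6 3 + 4 9 - 2 2 + - + +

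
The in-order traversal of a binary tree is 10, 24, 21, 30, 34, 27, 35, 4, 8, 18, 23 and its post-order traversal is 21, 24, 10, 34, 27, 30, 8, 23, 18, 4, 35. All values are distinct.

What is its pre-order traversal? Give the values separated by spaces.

The last element of post-order is the root; it splits in-order into left and right subtrees.
Root 35: left subtree has 6 nodes {10, 24, 21, 30, 34, 27}, right has 4 {4, 8, 18, 23}.
  Root 30: left subtree has 3 nodes {10, 24, 21}, right has 2 {34, 27}.
    Root 10: left subtree has 0 nodes { }, right has 2 {24, 21}.
      Root 24: left subtree has 0 nodes { }, right has 1 {21}.
    Root 27: left subtree has 1 node {34}, right has 0 { }.
  Root 4: left subtree has 0 nodes { }, right has 3 {8, 18, 23}.
    Root 18: left subtree has 1 node {8}, right has 1 {23}.

35 30 10 24 21 27 34 4 18 8 23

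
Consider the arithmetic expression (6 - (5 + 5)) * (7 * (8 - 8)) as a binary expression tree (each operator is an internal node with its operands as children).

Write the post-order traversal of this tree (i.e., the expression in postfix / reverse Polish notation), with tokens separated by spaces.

6 5 5 + - 7 8 8 - * *

Post-order on an expression tree gives postfix notation: for each operator, emit left operand, right operand, then the operator.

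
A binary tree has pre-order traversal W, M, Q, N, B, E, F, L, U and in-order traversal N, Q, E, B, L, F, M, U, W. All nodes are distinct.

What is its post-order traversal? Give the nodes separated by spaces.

N E L F B Q U M W

The first element of pre-order is the root; it splits in-order into left and right subtrees.
Root W: left subtree has 8 nodes {N, Q, E, B, L, F, M, U}, right has 0 { }.
  Root M: left subtree has 6 nodes {N, Q, E, B, L, F}, right has 1 {U}.
    Root Q: left subtree has 1 node {N}, right has 4 {E, B, L, F}.
      Root B: left subtree has 1 node {E}, right has 2 {L, F}.
        Root F: left subtree has 1 node {L}, right has 0 { }.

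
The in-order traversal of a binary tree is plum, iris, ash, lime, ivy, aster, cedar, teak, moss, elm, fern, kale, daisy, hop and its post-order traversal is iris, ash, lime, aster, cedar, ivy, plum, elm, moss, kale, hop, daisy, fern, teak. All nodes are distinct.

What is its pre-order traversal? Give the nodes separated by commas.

The last element of post-order is the root; it splits in-order into left and right subtrees.
Root teak: left subtree has 7 nodes {plum, iris, ash, lime, ivy, aster, cedar}, right has 6 {moss, elm, fern, kale, daisy, hop}.
  Root plum: left subtree has 0 nodes { }, right has 6 {iris, ash, lime, ivy, aster, cedar}.
    Root ivy: left subtree has 3 nodes {iris, ash, lime}, right has 2 {aster, cedar}.
      Root lime: left subtree has 2 nodes {iris, ash}, right has 0 { }.
        Root ash: left subtree has 1 node {iris}, right has 0 { }.
      Root cedar: left subtree has 1 node {aster}, right has 0 { }.
  Root fern: left subtree has 2 nodes {moss, elm}, right has 3 {kale, daisy, hop}.
    Root moss: left subtree has 0 nodes { }, right has 1 {elm}.
    Root daisy: left subtree has 1 node {kale}, right has 1 {hop}.

teak, plum, ivy, lime, ash, iris, cedar, aster, fern, moss, elm, daisy, kale, hop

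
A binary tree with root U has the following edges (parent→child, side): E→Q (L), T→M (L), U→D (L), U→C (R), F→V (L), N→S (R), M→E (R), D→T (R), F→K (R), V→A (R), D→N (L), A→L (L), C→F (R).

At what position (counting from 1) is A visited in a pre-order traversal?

12

Pre-order visits the node, then its left subtree, then its right subtree.
Visit U.
At U: go left to D.
  Visit D.
  At D: go left to N.
    Visit N.
    At N: no left child.
    At N: go right to S.
      S is a leaf — visit S.
  At D: go right to T.
    Visit T.
    At T: go left to M.
      Visit M.
      At M: no left child.
      At M: go right to E.
        Visit E.
        At E: go left to Q.
          Q is a leaf — visit Q.
        At E: no right child.
    At T: no right child.
At U: go right to C.
  Visit C.
  At C: no left child.
  At C: go right to F.
    Visit F.
    At F: go left to V.
      Visit V.
      At V: no left child.
      At V: go right to A.
        Visit A.
        At A: go left to L.
          L is a leaf — visit L.
        At A: no right child.
    At F: go right to K.
      K is a leaf — visit K.
Full pre-order sequence: U, D, N, S, T, M, E, Q, C, F, V, A, L, K.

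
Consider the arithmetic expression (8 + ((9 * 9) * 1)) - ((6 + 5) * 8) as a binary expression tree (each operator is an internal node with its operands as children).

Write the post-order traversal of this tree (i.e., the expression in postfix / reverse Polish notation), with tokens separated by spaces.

8 9 9 * 1 * + 6 5 + 8 * -

Post-order on an expression tree gives postfix notation: for each operator, emit left operand, right operand, then the operator.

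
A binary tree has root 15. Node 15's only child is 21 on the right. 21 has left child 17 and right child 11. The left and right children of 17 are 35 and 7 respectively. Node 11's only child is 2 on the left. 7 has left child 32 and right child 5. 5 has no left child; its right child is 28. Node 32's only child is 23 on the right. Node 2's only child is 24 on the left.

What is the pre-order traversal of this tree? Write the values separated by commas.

Pre-order visits the node, then its left subtree, then its right subtree.
Visit 15.
At 15: no left child.
At 15: go right to 21.
  Visit 21.
  At 21: go left to 17.
    Visit 17.
    At 17: go left to 35.
      35 is a leaf — visit 35.
    At 17: go right to 7.
      Visit 7.
      At 7: go left to 32.
        Visit 32.
        At 32: no left child.
        At 32: go right to 23.
          23 is a leaf — visit 23.
      At 7: go right to 5.
        Visit 5.
        At 5: no left child.
        At 5: go right to 28.
          28 is a leaf — visit 28.
  At 21: go right to 11.
    Visit 11.
    At 11: go left to 2.
      Visit 2.
      At 2: go left to 24.
        24 is a leaf — visit 24.
      At 2: no right child.
    At 11: no right child.

15, 21, 17, 35, 7, 32, 23, 5, 28, 11, 2, 24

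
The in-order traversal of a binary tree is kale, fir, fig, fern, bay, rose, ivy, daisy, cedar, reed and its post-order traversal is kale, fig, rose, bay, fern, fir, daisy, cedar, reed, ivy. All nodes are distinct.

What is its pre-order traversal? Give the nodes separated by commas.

ivy, fir, kale, fern, fig, bay, rose, reed, cedar, daisy

The last element of post-order is the root; it splits in-order into left and right subtrees.
Root ivy: left subtree has 6 nodes {kale, fir, fig, fern, bay, rose}, right has 3 {daisy, cedar, reed}.
  Root fir: left subtree has 1 node {kale}, right has 4 {fig, fern, bay, rose}.
    Root fern: left subtree has 1 node {fig}, right has 2 {bay, rose}.
      Root bay: left subtree has 0 nodes { }, right has 1 {rose}.
  Root reed: left subtree has 2 nodes {daisy, cedar}, right has 0 { }.
    Root cedar: left subtree has 1 node {daisy}, right has 0 { }.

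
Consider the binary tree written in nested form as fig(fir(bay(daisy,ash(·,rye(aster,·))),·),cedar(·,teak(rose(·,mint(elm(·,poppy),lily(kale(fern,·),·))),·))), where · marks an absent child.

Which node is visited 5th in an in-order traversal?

In-order visits the left subtree, then the node, then the right subtree.
At fig: go left to fir.
  At fir: go left to bay.
    At bay: go left to daisy.
      daisy is a leaf — visit daisy.
    Visit bay.
    At bay: go right to ash.
      At ash: no left child.
      Visit ash.
      At ash: go right to rye.
        At rye: go left to aster.
          aster is a leaf — visit aster.
        Visit rye.
        At rye: no right child.
  Visit fir.
  At fir: no right child.
Visit fig.
At fig: go right to cedar.
  At cedar: no left child.
  Visit cedar.
  At cedar: go right to teak.
    At teak: go left to rose.
      At rose: no left child.
      Visit rose.
      At rose: go right to mint.
        At mint: go left to elm.
          At elm: no left child.
          Visit elm.
          At elm: go right to poppy.
            poppy is a leaf — visit poppy.
        Visit mint.
        At mint: go right to lily.
          At lily: go left to kale.
            At kale: go left to fern.
              fern is a leaf — visit fern.
            Visit kale.
            At kale: no right child.
          Visit lily.
          At lily: no right child.
    Visit teak.
    At teak: no right child.
Full in-order sequence: daisy, bay, ash, aster, rye, fir, fig, cedar, rose, elm, poppy, mint, fern, kale, lily, teak.

rye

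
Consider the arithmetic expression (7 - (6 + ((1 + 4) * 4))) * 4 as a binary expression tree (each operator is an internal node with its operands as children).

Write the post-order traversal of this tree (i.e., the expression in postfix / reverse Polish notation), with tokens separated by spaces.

7 6 1 4 + 4 * + - 4 *

Post-order on an expression tree gives postfix notation: for each operator, emit left operand, right operand, then the operator.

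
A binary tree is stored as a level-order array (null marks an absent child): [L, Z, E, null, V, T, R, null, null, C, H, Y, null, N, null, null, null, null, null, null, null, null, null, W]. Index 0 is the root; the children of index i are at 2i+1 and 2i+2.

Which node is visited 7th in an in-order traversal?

Y

In-order visits the left subtree, then the node, then the right subtree.
At L: go left to Z.
  At Z: no left child.
  Visit Z.
  At Z: go right to V.
    At V: go left to C.
      C is a leaf — visit C.
    Visit V.
    At V: go right to H.
      H is a leaf — visit H.
Visit L.
At L: go right to E.
  At E: go left to T.
    At T: go left to Y.
      At Y: go left to W.
        W is a leaf — visit W.
      Visit Y.
      At Y: no right child.
    Visit T.
    At T: no right child.
  Visit E.
  At E: go right to R.
    At R: go left to N.
      N is a leaf — visit N.
    Visit R.
    At R: no right child.
Full in-order sequence: Z, C, V, H, L, W, Y, T, E, N, R.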